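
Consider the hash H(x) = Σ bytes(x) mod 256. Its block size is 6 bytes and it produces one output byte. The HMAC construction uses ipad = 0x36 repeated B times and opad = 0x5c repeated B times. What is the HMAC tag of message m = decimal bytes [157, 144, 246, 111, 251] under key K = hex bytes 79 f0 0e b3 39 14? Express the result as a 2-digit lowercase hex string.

Key hex bytes 79 f0 0e b3 39 14 is exactly B = 6 bytes: K' = 79 f0 0e b3 39 14.
K' ⊕ ipad = 4f c6 38 85 0f 22.  K' ⊕ opad = 25 ac 52 ef 65 48.
Inner input = (K'⊕ipad) ∥ m = 4f c6 38 85 0f 22 ∥ 9d 90 f6 6f fb.
Inner hash: sum = 79+198+56+133+15+34+157+144+246+111+251 = 1424; mod 256 = 144 → 90.
Outer input = (K'⊕opad) ∥ inner = 25 ac 52 ef 65 48 ∥ 90.
Outer hash (tag): sum = 37+172+82+239+101+72+144 = 847; mod 256 = 79 → 4f.

4f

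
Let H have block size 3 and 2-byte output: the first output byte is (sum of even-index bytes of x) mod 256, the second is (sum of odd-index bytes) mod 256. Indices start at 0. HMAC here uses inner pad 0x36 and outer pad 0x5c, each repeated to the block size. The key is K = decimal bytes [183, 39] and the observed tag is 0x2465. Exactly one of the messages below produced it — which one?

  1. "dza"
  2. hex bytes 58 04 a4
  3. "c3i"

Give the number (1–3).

3

Key decimal bytes [183, 39] = b7 27 is 2 bytes ≤ B = 3; zero-pad to 3 bytes: K' = b7 27 00.
K' ⊕ ipad = 81 11 36; K' ⊕ opad = eb 7b 5c.
m1: inner = H(81 11 36 64 7a 61) = 31 d6; tag = H(eb 7b 5c 31 d6) = 1dac
m2: inner = H(81 11 36 58 04 a4) = bb 0d; tag = H(eb 7b 5c bb 0d) = 5436
m3: inner = H(81 11 36 63 33 69) = ea dd; tag = H(eb 7b 5c ea dd) = 2465 ← matches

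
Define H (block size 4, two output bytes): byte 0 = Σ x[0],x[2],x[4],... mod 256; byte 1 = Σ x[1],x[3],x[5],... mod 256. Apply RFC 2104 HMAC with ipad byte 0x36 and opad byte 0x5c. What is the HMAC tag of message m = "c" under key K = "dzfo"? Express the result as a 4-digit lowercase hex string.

Key "dzfo" = 64 7a 66 6f is exactly B = 4 bytes: K' = 64 7a 66 6f.
K' ⊕ ipad = 52 4c 50 59.  K' ⊕ opad = 38 26 3a 33.
Inner input = (K'⊕ipad) ∥ m = 52 4c 50 59 ∥ 63.
Inner hash: even-index sum = 261 mod 256 = 5; odd-index sum = 165 mod 256 = 165 → 05 a5.
Outer input = (K'⊕opad) ∥ inner = 38 26 3a 33 ∥ 05 a5.
Outer hash (tag): even-index sum = 119 mod 256 = 119; odd-index sum = 254 mod 256 = 254 → 77 fe.

77fe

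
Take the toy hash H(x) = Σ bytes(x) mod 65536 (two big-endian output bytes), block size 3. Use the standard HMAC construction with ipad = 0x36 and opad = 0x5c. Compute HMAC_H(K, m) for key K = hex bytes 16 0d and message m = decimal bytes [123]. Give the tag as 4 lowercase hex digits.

0104

Key hex bytes 16 0d is 2 bytes ≤ B = 3; zero-pad to 3 bytes: K' = 16 0d 00.
K' ⊕ ipad = 20 3b 36.  K' ⊕ opad = 4a 51 5c.
Inner input = (K'⊕ipad) ∥ m = 20 3b 36 ∥ 7b.
Inner hash: sum = 32+59+54+123 = 268 → 01 0c.
Outer input = (K'⊕opad) ∥ inner = 4a 51 5c ∥ 01 0c.
Outer hash (tag): sum = 74+81+92+1+12 = 260 → 01 04.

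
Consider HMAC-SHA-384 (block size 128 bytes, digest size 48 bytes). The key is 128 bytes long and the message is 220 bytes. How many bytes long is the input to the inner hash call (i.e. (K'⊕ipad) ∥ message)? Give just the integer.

348

Key is 128 ≤ 128 bytes, zero-padded: |K'| = 128.
Inner input = (K'⊕ipad) ∥ m → 128 + 220 = 348 bytes.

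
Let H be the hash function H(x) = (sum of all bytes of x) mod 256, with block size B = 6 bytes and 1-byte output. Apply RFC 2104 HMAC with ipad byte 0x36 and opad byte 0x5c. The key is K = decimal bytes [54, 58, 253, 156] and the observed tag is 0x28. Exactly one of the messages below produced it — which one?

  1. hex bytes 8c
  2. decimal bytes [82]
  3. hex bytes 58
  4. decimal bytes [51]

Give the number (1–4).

2

Key decimal bytes [54, 58, 253, 156] = 36 3a fd 9c is 4 bytes ≤ B = 6; zero-pad to 6 bytes: K' = 36 3a fd 9c 00 00.
K' ⊕ ipad = 00 0c cb aa 36 36; K' ⊕ opad = 6a 66 a1 c0 5c 5c.
m1: inner = H(00 0c cb aa 36 36 8c) = 79; tag = H(6a 66 a1 c0 5c 5c 79) = 62
m2: inner = H(00 0c cb aa 36 36 52) = 3f; tag = H(6a 66 a1 c0 5c 5c 3f) = 28 ← matches
m3: inner = H(00 0c cb aa 36 36 58) = 45; tag = H(6a 66 a1 c0 5c 5c 45) = 2e
m4: inner = H(00 0c cb aa 36 36 33) = 20; tag = H(6a 66 a1 c0 5c 5c 20) = 09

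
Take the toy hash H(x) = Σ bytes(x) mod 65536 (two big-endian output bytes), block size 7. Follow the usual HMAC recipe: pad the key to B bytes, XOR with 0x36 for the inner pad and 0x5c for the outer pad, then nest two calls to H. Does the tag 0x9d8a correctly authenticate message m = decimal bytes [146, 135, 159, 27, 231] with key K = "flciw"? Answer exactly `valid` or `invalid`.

Key "flciw" = 66 6c 63 69 77 is 5 bytes ≤ B = 7; zero-pad to 7 bytes: K' = 66 6c 63 69 77 00 00.
K' ⊕ ipad = 50 5a 55 5f 41 36 36; K' ⊕ opad = 3a 30 3f 35 2b 5c 5c.
Inner hash: sum = 80+90+85+95+65+54+54+146+135+159+27+231 = 1221 → 04 c5.
Outer hash (recomputed tag): sum = 58+48+63+53+43+92+92+4+197 = 650 → 02 8a.
Recomputed tag = 028a; claimed = 9d8a → mismatch.

invalid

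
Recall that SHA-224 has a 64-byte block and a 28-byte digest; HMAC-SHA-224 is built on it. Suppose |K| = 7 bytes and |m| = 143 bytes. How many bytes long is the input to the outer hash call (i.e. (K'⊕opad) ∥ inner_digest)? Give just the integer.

92

Key is 7 ≤ 64 bytes, zero-padded: |K'| = 64.
Outer input = (K'⊕opad) ∥ H(inner) → 64 + 28 = 92 bytes.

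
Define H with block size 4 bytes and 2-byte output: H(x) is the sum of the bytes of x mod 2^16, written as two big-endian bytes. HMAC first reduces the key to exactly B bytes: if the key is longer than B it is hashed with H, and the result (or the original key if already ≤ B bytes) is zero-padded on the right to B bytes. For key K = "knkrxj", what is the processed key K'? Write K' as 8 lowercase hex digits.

02980000

|K| = 6 > B = 4, so first hash the key.
H(K): sum = 107+110+107+114+120+106 = 664 → 02 98.
Zero-pad H(K) = 02 98 to 4 bytes: K' = 02 98 00 00.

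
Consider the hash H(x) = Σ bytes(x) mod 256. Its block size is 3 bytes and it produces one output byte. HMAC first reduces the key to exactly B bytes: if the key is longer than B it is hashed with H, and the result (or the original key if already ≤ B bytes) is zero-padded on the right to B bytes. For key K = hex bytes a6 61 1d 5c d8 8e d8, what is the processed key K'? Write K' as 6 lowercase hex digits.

be0000

|K| = 7 > B = 3, so first hash the key.
H(K): sum = 166+97+29+92+216+142+216 = 958; mod 256 = 190 → be.
Zero-pad H(K) = be to 3 bytes: K' = be 00 00.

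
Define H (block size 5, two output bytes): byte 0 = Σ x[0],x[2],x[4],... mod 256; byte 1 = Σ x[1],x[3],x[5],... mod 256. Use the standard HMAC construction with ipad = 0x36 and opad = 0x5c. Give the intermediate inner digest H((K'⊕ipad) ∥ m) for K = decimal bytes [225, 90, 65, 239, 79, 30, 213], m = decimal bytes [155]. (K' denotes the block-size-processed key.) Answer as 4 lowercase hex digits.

dc22

Key decimal bytes [225, 90, 65, 239, 79, 30, 213] = e1 5a 41 ef 4f 1e d5 is 7 bytes > B = 5, so hash it first: H(key) = 46 67, then zero-pad to 5 bytes: K' = 46 67 00 00 00.
K' ⊕ ipad = 70 51 36 36 36.
Inner input = 70 51 36 36 36 ∥ 9b.
Inner hash: even-index sum = 220 mod 256 = 220; odd-index sum = 290 mod 256 = 34 → dc 22.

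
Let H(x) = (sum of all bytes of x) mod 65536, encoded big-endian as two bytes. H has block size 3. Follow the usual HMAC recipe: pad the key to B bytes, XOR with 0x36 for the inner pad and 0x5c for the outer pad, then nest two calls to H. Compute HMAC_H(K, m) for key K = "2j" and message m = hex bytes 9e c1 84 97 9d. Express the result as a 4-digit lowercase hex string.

Key "2j" = 32 6a is 2 bytes ≤ B = 3; zero-pad to 3 bytes: K' = 32 6a 00.
K' ⊕ ipad = 04 5c 36.  K' ⊕ opad = 6e 36 5c.
Inner input = (K'⊕ipad) ∥ m = 04 5c 36 ∥ 9e c1 84 97 9d.
Inner hash: sum = 4+92+54+158+193+132+151+157 = 941 → 03 ad.
Outer input = (K'⊕opad) ∥ inner = 6e 36 5c ∥ 03 ad.
Outer hash (tag): sum = 110+54+92+3+173 = 432 → 01 b0.

01b0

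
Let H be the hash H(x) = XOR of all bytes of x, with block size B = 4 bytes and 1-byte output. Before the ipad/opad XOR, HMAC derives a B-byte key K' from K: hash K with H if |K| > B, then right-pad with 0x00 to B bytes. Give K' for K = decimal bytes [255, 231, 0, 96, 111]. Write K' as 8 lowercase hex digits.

17000000

|K| = 5 > B = 4, so first hash the key.
H(K): XOR ff⊕e7⊕00⊕60⊕6f = 17.
Zero-pad H(K) = 17 to 4 bytes: K' = 17 00 00 00.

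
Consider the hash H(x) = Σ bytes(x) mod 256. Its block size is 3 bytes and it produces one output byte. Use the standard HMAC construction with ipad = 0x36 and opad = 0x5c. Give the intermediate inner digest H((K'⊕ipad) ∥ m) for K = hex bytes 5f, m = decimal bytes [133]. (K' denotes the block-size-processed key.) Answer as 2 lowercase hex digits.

5a

Key hex bytes 5f is 1 byte ≤ B = 3; zero-pad to 3 bytes: K' = 5f 00 00.
K' ⊕ ipad = 69 36 36.
Inner input = 69 36 36 ∥ 85.
Inner hash: sum = 105+54+54+133 = 346; mod 256 = 90 → 5a.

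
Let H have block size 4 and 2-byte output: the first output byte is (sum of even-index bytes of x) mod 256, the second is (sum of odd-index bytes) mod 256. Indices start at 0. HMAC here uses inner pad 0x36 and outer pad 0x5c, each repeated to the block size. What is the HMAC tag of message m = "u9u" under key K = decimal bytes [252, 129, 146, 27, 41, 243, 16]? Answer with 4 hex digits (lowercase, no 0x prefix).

Key decimal bytes [252, 129, 146, 27, 41, 243, 16] = fc 81 92 1b 29 f3 10 is 7 bytes > B = 4, so hash it first: H(key) = c7 8f, then zero-pad to 4 bytes: K' = c7 8f 00 00.
K' ⊕ ipad = f1 b9 36 36.  K' ⊕ opad = 9b d3 5c 5c.
Inner input = (K'⊕ipad) ∥ m = f1 b9 36 36 ∥ 75 39 75.
Inner hash: even-index sum = 529 mod 256 = 17; odd-index sum = 296 mod 256 = 40 → 11 28.
Outer input = (K'⊕opad) ∥ inner = 9b d3 5c 5c ∥ 11 28.
Outer hash (tag): even-index sum = 264 mod 256 = 8; odd-index sum = 343 mod 256 = 87 → 08 57.

0857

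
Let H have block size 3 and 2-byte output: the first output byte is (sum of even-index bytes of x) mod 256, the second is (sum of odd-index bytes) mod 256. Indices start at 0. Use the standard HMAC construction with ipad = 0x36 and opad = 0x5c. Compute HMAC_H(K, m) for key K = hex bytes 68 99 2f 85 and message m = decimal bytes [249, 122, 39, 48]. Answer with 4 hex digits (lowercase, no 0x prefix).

6fc3

Key hex bytes 68 99 2f 85 is 4 bytes > B = 3, so hash it first: H(key) = 97 1e, then zero-pad to 3 bytes: K' = 97 1e 00.
K' ⊕ ipad = a1 28 36.  K' ⊕ opad = cb 42 5c.
Inner input = (K'⊕ipad) ∥ m = a1 28 36 ∥ f9 7a 27 30.
Inner hash: even-index sum = 385 mod 256 = 129; odd-index sum = 328 mod 256 = 72 → 81 48.
Outer input = (K'⊕opad) ∥ inner = cb 42 5c ∥ 81 48.
Outer hash (tag): even-index sum = 367 mod 256 = 111; odd-index sum = 195 mod 256 = 195 → 6f c3.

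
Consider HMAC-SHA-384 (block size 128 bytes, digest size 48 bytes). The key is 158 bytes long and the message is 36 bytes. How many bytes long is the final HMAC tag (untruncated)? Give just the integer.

The tag is one SHA-384 digest: 48 bytes.

48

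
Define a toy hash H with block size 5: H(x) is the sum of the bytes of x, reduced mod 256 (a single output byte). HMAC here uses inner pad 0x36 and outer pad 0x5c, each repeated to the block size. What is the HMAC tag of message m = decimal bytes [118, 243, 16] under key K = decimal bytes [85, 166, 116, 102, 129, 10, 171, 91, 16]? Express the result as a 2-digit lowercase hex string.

2b

Key decimal bytes [85, 166, 116, 102, 129, 10, 171, 91, 16] = 55 a6 74 66 81 0a ab 5b 10 is 9 bytes > B = 5, so hash it first: H(key) = 76, then zero-pad to 5 bytes: K' = 76 00 00 00 00.
K' ⊕ ipad = 40 36 36 36 36.  K' ⊕ opad = 2a 5c 5c 5c 5c.
Inner input = (K'⊕ipad) ∥ m = 40 36 36 36 36 ∥ 76 f3 10.
Inner hash: sum = 64+54+54+54+54+118+243+16 = 657; mod 256 = 145 → 91.
Outer input = (K'⊕opad) ∥ inner = 2a 5c 5c 5c 5c ∥ 91.
Outer hash (tag): sum = 42+92+92+92+92+145 = 555; mod 256 = 43 → 2b.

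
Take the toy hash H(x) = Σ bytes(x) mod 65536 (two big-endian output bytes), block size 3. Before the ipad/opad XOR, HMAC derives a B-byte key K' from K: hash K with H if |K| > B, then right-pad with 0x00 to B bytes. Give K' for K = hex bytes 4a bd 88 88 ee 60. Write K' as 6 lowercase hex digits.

|K| = 6 > B = 3, so first hash the key.
H(K): sum = 74+189+136+136+238+96 = 869 → 03 65.
Zero-pad H(K) = 03 65 to 3 bytes: K' = 03 65 00.

036500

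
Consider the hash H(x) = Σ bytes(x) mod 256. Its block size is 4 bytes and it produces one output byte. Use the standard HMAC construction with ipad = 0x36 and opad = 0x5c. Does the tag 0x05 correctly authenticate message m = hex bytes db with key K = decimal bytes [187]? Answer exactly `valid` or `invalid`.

Key decimal bytes [187] = bb is 1 byte ≤ B = 4; zero-pad to 4 bytes: K' = bb 00 00 00.
K' ⊕ ipad = 8d 36 36 36; K' ⊕ opad = e7 5c 5c 5c.
Inner hash: sum = 141+54+54+54+219 = 522; mod 256 = 10 → 0a.
Outer hash (recomputed tag): sum = 231+92+92+92+10 = 517; mod 256 = 5 → 05.
Recomputed tag = 05; claimed = 05 → match.

valid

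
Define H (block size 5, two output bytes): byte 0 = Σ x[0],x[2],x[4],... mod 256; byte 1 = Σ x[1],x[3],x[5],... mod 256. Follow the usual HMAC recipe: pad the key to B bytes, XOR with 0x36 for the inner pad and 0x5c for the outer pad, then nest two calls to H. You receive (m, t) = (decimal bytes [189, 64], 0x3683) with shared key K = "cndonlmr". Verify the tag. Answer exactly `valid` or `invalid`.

valid

Key "cndonlmr" = 63 6e 64 6f 6e 6c 6d 72 is 8 bytes > B = 5, so hash it first: H(key) = a2 bb, then zero-pad to 5 bytes: K' = a2 bb 00 00 00.
K' ⊕ ipad = 94 8d 36 36 36; K' ⊕ opad = fe e7 5c 5c 5c.
Inner hash: even-index sum = 320 mod 256 = 64; odd-index sum = 384 mod 256 = 128 → 40 80.
Outer hash (recomputed tag): even-index sum = 566 mod 256 = 54; odd-index sum = 387 mod 256 = 131 → 36 83.
Recomputed tag = 3683; claimed = 3683 → match.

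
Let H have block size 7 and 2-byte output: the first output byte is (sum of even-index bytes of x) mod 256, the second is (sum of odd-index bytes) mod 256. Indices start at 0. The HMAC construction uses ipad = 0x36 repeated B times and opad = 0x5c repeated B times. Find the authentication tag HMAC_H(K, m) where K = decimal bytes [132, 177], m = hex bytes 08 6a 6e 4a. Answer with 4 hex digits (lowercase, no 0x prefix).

55ad

Key decimal bytes [132, 177] = 84 b1 is 2 bytes ≤ B = 7; zero-pad to 7 bytes: K' = 84 b1 00 00 00 00 00.
K' ⊕ ipad = b2 87 36 36 36 36 36.  K' ⊕ opad = d8 ed 5c 5c 5c 5c 5c.
Inner input = (K'⊕ipad) ∥ m = b2 87 36 36 36 36 36 ∥ 08 6a 6e 4a.
Inner hash: even-index sum = 520 mod 256 = 8; odd-index sum = 361 mod 256 = 105 → 08 69.
Outer input = (K'⊕opad) ∥ inner = d8 ed 5c 5c 5c 5c 5c ∥ 08 69.
Outer hash (tag): even-index sum = 597 mod 256 = 85; odd-index sum = 429 mod 256 = 173 → 55 ad.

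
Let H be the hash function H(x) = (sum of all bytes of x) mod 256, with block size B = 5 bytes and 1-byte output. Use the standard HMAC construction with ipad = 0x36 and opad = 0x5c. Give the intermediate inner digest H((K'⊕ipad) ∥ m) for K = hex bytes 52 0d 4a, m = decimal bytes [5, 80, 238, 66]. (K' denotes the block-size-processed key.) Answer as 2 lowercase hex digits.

Key hex bytes 52 0d 4a is 3 bytes ≤ B = 5; zero-pad to 5 bytes: K' = 52 0d 4a 00 00.
K' ⊕ ipad = 64 3b 7c 36 36.
Inner input = 64 3b 7c 36 36 ∥ 05 50 ee 42.
Inner hash: sum = 100+59+124+54+54+5+80+238+66 = 780; mod 256 = 12 → 0c.

0c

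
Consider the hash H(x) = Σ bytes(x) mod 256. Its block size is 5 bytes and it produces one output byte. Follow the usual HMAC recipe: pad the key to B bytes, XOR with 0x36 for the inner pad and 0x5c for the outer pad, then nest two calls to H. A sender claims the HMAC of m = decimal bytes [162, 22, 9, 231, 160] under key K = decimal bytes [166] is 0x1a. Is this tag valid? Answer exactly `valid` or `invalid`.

valid

Key decimal bytes [166] = a6 is 1 byte ≤ B = 5; zero-pad to 5 bytes: K' = a6 00 00 00 00.
K' ⊕ ipad = 90 36 36 36 36; K' ⊕ opad = fa 5c 5c 5c 5c.
Inner hash: sum = 144+54+54+54+54+162+22+9+231+160 = 944; mod 256 = 176 → b0.
Outer hash (recomputed tag): sum = 250+92+92+92+92+176 = 794; mod 256 = 26 → 1a.
Recomputed tag = 1a; claimed = 1a → match.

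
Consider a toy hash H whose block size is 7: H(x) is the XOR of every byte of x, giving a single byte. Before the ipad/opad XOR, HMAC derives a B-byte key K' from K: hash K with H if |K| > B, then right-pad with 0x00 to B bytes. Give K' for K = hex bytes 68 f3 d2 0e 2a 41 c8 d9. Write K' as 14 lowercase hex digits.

3d000000000000

|K| = 8 > B = 7, so first hash the key.
H(K): XOR 68⊕f3⊕d2⊕0e⊕2a⊕41⊕c8⊕d9 = 3d.
Zero-pad H(K) = 3d to 7 bytes: K' = 3d 00 00 00 00 00 00.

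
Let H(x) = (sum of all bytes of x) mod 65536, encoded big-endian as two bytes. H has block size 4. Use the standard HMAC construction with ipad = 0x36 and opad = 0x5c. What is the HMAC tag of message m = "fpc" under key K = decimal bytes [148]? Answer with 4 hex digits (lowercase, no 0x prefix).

025b

Key decimal bytes [148] = 94 is 1 byte ≤ B = 4; zero-pad to 4 bytes: K' = 94 00 00 00.
K' ⊕ ipad = a2 36 36 36.  K' ⊕ opad = c8 5c 5c 5c.
Inner input = (K'⊕ipad) ∥ m = a2 36 36 36 ∥ 66 70 63.
Inner hash: sum = 162+54+54+54+102+112+99 = 637 → 02 7d.
Outer input = (K'⊕opad) ∥ inner = c8 5c 5c 5c ∥ 02 7d.
Outer hash (tag): sum = 200+92+92+92+2+125 = 603 → 02 5b.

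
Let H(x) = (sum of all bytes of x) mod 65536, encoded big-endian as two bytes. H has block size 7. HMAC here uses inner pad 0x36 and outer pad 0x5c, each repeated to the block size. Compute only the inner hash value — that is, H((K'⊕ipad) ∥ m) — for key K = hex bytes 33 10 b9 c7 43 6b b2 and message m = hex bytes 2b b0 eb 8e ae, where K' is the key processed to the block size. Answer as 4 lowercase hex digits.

Key hex bytes 33 10 b9 c7 43 6b b2 is exactly B = 7 bytes: K' = 33 10 b9 c7 43 6b b2.
K' ⊕ ipad = 05 26 8f f1 75 5d 84.
Inner input = 05 26 8f f1 75 5d 84 ∥ 2b b0 eb 8e ae.
Inner hash: sum = 5+38+143+241+117+93+132+43+176+235+142+174 = 1539 → 06 03.

0603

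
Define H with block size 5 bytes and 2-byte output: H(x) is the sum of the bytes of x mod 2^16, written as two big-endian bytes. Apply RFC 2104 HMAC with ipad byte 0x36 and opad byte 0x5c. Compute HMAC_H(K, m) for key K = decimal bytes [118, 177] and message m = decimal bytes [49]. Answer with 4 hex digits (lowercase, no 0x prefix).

Key decimal bytes [118, 177] = 76 b1 is 2 bytes ≤ B = 5; zero-pad to 5 bytes: K' = 76 b1 00 00 00.
K' ⊕ ipad = 40 87 36 36 36.  K' ⊕ opad = 2a ed 5c 5c 5c.
Inner input = (K'⊕ipad) ∥ m = 40 87 36 36 36 ∥ 31.
Inner hash: sum = 64+135+54+54+54+49 = 410 → 01 9a.
Outer input = (K'⊕opad) ∥ inner = 2a ed 5c 5c 5c ∥ 01 9a.
Outer hash (tag): sum = 42+237+92+92+92+1+154 = 710 → 02 c6.

02c6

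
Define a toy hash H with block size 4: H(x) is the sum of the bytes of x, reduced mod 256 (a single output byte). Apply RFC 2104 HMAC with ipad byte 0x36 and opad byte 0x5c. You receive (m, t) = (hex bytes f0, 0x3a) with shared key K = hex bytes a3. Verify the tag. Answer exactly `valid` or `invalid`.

Key hex bytes a3 is 1 byte ≤ B = 4; zero-pad to 4 bytes: K' = a3 00 00 00.
K' ⊕ ipad = 95 36 36 36; K' ⊕ opad = ff 5c 5c 5c.
Inner hash: sum = 149+54+54+54+240 = 551; mod 256 = 39 → 27.
Outer hash (recomputed tag): sum = 255+92+92+92+39 = 570; mod 256 = 58 → 3a.
Recomputed tag = 3a; claimed = 3a → match.

valid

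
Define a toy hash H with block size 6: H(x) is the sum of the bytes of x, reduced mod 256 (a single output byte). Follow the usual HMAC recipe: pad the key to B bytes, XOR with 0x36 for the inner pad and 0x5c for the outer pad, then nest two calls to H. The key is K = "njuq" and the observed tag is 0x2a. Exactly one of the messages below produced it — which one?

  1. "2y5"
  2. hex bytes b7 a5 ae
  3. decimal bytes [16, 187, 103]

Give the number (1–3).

Key "njuq" = 6e 6a 75 71 is 4 bytes ≤ B = 6; zero-pad to 6 bytes: K' = 6e 6a 75 71 00 00.
K' ⊕ ipad = 58 5c 43 47 36 36; K' ⊕ opad = 32 36 29 2d 5c 5c.
m1: inner = H(58 5c 43 47 36 36 32 79 35) = 8a; tag = H(32 36 29 2d 5c 5c 8a) = 00
m2: inner = H(58 5c 43 47 36 36 b7 a5 ae) = b4; tag = H(32 36 29 2d 5c 5c b4) = 2a ← matches
m3: inner = H(58 5c 43 47 36 36 10 bb 67) = dc; tag = H(32 36 29 2d 5c 5c dc) = 52

2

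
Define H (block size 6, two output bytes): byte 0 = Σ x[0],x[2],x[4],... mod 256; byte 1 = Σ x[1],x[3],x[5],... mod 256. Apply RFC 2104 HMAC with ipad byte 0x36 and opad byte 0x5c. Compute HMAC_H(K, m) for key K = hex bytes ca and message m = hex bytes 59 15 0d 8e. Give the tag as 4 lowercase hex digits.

Key hex bytes ca is 1 byte ≤ B = 6; zero-pad to 6 bytes: K' = ca 00 00 00 00 00.
K' ⊕ ipad = fc 36 36 36 36 36.  K' ⊕ opad = 96 5c 5c 5c 5c 5c.
Inner input = (K'⊕ipad) ∥ m = fc 36 36 36 36 36 ∥ 59 15 0d 8e.
Inner hash: even-index sum = 462 mod 256 = 206; odd-index sum = 325 mod 256 = 69 → ce 45.
Outer input = (K'⊕opad) ∥ inner = 96 5c 5c 5c 5c 5c ∥ ce 45.
Outer hash (tag): even-index sum = 540 mod 256 = 28; odd-index sum = 345 mod 256 = 89 → 1c 59.

1c59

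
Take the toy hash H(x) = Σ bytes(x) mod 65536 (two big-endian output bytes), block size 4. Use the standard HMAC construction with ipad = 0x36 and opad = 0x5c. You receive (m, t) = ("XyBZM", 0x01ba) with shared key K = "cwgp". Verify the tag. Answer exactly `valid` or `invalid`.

valid

Key "cwgp" = 63 77 67 70 is exactly B = 4 bytes: K' = 63 77 67 70.
K' ⊕ ipad = 55 41 51 46; K' ⊕ opad = 3f 2b 3b 2c.
Inner hash: sum = 85+65+81+70+88+121+66+90+77 = 743 → 02 e7.
Outer hash (recomputed tag): sum = 63+43+59+44+2+231 = 442 → 01 ba.
Recomputed tag = 01ba; claimed = 01ba → match.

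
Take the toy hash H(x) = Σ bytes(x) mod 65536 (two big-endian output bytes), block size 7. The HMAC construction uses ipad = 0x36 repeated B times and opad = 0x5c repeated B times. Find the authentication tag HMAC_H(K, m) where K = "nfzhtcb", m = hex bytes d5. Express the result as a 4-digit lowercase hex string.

Key "nfzhtcb" = 6e 66 7a 68 74 63 62 is exactly B = 7 bytes: K' = 6e 66 7a 68 74 63 62.
K' ⊕ ipad = 58 50 4c 5e 42 55 54.  K' ⊕ opad = 32 3a 26 34 28 3f 3e.
Inner input = (K'⊕ipad) ∥ m = 58 50 4c 5e 42 55 54 ∥ d5.
Inner hash: sum = 88+80+76+94+66+85+84+213 = 786 → 03 12.
Outer input = (K'⊕opad) ∥ inner = 32 3a 26 34 28 3f 3e ∥ 03 12.
Outer hash (tag): sum = 50+58+38+52+40+63+62+3+18 = 384 → 01 80.

0180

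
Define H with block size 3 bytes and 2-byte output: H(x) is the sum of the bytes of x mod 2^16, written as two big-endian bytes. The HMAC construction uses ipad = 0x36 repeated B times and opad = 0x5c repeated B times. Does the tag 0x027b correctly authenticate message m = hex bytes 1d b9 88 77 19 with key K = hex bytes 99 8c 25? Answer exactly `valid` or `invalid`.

valid

Key hex bytes 99 8c 25 is exactly B = 3 bytes: K' = 99 8c 25.
K' ⊕ ipad = af ba 13; K' ⊕ opad = c5 d0 79.
Inner hash: sum = 175+186+19+29+185+136+119+25 = 874 → 03 6a.
Outer hash (recomputed tag): sum = 197+208+121+3+106 = 635 → 02 7b.
Recomputed tag = 027b; claimed = 027b → match.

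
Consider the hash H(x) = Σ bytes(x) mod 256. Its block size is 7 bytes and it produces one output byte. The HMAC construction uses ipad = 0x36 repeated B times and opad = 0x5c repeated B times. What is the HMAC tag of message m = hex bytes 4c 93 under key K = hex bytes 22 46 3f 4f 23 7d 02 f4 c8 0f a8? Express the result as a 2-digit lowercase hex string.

df

Key hex bytes 22 46 3f 4f 23 7d 02 f4 c8 0f a8 is 11 bytes > B = 7, so hash it first: H(key) = 0b, then zero-pad to 7 bytes: K' = 0b 00 00 00 00 00 00.
K' ⊕ ipad = 3d 36 36 36 36 36 36.  K' ⊕ opad = 57 5c 5c 5c 5c 5c 5c.
Inner input = (K'⊕ipad) ∥ m = 3d 36 36 36 36 36 36 ∥ 4c 93.
Inner hash: sum = 61+54+54+54+54+54+54+76+147 = 608; mod 256 = 96 → 60.
Outer input = (K'⊕opad) ∥ inner = 57 5c 5c 5c 5c 5c 5c ∥ 60.
Outer hash (tag): sum = 87+92+92+92+92+92+92+96 = 735; mod 256 = 223 → df.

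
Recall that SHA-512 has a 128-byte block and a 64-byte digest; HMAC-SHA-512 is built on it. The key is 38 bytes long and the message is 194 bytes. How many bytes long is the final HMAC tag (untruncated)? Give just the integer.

64

The tag is one SHA-512 digest: 64 bytes.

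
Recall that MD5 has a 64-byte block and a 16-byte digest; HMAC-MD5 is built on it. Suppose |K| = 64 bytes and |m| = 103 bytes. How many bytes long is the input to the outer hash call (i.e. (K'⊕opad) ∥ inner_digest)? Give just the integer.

Key is 64 ≤ 64 bytes, zero-padded: |K'| = 64.
Outer input = (K'⊕opad) ∥ H(inner) → 64 + 16 = 80 bytes.

80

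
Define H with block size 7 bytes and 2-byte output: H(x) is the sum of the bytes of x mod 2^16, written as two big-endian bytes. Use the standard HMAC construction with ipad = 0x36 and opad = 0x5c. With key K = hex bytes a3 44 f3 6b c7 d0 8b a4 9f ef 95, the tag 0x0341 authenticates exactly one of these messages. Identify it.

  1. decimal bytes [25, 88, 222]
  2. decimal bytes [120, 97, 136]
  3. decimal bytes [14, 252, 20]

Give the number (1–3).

Key hex bytes a3 44 f3 6b c7 d0 8b a4 9f ef 95 is 11 bytes > B = 7, so hash it first: H(key) = 07 2e, then zero-pad to 7 bytes: K' = 07 2e 00 00 00 00 00.
K' ⊕ ipad = 31 18 36 36 36 36 36; K' ⊕ opad = 5b 72 5c 5c 5c 5c 5c.
m1: inner = H(31 18 36 36 36 36 36 19 58 de) = 02 a6; tag = H(5b 72 5c 5c 5c 5c 5c 02 a6) = 0341 ← matches
m2: inner = H(31 18 36 36 36 36 36 78 61 88) = 02 b8; tag = H(5b 72 5c 5c 5c 5c 5c 02 b8) = 0353
m3: inner = H(31 18 36 36 36 36 36 0e fc 14) = 02 75; tag = H(5b 72 5c 5c 5c 5c 5c 02 75) = 0310

1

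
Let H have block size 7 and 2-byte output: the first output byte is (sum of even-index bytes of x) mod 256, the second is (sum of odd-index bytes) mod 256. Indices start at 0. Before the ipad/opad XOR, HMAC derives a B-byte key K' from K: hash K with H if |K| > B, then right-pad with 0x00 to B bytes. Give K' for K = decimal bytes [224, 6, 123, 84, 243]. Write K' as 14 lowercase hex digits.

e0067b54f30000

Key decimal bytes [224, 6, 123, 84, 243] = e0 06 7b 54 f3 is 5 bytes ≤ B = 7; zero-pad to 7 bytes: K' = e0 06 7b 54 f3 00 00.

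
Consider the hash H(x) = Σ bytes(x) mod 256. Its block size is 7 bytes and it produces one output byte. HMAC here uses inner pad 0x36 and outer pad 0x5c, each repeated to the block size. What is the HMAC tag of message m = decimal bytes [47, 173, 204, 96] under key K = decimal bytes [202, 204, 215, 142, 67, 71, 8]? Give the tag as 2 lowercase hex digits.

Key decimal bytes [202, 204, 215, 142, 67, 71, 8] = ca cc d7 8e 43 47 08 is exactly B = 7 bytes: K' = ca cc d7 8e 43 47 08.
K' ⊕ ipad = fc fa e1 b8 75 71 3e.  K' ⊕ opad = 96 90 8b d2 1f 1b 54.
Inner input = (K'⊕ipad) ∥ m = fc fa e1 b8 75 71 3e ∥ 2f ad cc 60.
Inner hash: sum = 252+250+225+184+117+113+62+47+173+204+96 = 1723; mod 256 = 187 → bb.
Outer input = (K'⊕opad) ∥ inner = 96 90 8b d2 1f 1b 54 ∥ bb.
Outer hash (tag): sum = 150+144+139+210+31+27+84+187 = 972; mod 256 = 204 → cc.

cc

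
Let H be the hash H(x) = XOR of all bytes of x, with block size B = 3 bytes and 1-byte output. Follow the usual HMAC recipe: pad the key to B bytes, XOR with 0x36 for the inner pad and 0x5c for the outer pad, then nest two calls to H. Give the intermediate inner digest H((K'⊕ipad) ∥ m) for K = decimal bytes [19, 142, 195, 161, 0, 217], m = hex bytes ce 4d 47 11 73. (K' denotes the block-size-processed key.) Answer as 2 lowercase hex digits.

b6

Key decimal bytes [19, 142, 195, 161, 0, 217] = 13 8e c3 a1 00 d9 is 6 bytes > B = 3, so hash it first: H(key) = 26, then zero-pad to 3 bytes: K' = 26 00 00.
K' ⊕ ipad = 10 36 36.
Inner input = 10 36 36 ∥ ce 4d 47 11 73.
Inner hash: XOR 10⊕36⊕36⊕ce⊕4d⊕47⊕11⊕73 = b6.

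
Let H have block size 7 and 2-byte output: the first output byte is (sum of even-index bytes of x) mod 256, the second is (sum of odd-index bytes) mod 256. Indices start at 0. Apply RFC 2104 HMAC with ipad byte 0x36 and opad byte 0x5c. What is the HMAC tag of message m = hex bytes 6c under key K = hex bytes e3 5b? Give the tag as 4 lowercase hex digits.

Key hex bytes e3 5b is 2 bytes ≤ B = 7; zero-pad to 7 bytes: K' = e3 5b 00 00 00 00 00.
K' ⊕ ipad = d5 6d 36 36 36 36 36.  K' ⊕ opad = bf 07 5c 5c 5c 5c 5c.
Inner input = (K'⊕ipad) ∥ m = d5 6d 36 36 36 36 36 ∥ 6c.
Inner hash: even-index sum = 375 mod 256 = 119; odd-index sum = 325 mod 256 = 69 → 77 45.
Outer input = (K'⊕opad) ∥ inner = bf 07 5c 5c 5c 5c 5c ∥ 77 45.
Outer hash (tag): even-index sum = 536 mod 256 = 24; odd-index sum = 310 mod 256 = 54 → 18 36.

1836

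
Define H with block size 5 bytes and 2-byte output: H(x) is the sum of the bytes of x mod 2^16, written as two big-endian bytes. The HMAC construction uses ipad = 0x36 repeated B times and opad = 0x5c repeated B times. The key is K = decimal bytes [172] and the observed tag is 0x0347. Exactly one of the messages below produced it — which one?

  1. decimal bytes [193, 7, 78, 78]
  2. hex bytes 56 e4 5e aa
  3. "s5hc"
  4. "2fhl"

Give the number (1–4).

3

Key decimal bytes [172] = ac is 1 byte ≤ B = 5; zero-pad to 5 bytes: K' = ac 00 00 00 00.
K' ⊕ ipad = 9a 36 36 36 36; K' ⊕ opad = f0 5c 5c 5c 5c.
m1: inner = H(9a 36 36 36 36 c1 07 4e 4e) = 02 d6; tag = H(f0 5c 5c 5c 5c 02 d6) = 0338
m2: inner = H(9a 36 36 36 36 56 e4 5e aa) = 03 b4; tag = H(f0 5c 5c 5c 5c 03 b4) = 0317
m3: inner = H(9a 36 36 36 36 73 35 68 63) = 02 e5; tag = H(f0 5c 5c 5c 5c 02 e5) = 0347 ← matches
m4: inner = H(9a 36 36 36 36 32 66 68 6c) = 02 de; tag = H(f0 5c 5c 5c 5c 02 de) = 0340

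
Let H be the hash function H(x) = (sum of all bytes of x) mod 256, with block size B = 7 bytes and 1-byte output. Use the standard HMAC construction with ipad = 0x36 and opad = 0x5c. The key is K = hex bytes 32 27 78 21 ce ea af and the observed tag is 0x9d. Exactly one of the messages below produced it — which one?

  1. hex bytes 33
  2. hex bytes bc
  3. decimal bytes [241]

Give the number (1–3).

3

Key hex bytes 32 27 78 21 ce ea af is exactly B = 7 bytes: K' = 32 27 78 21 ce ea af.
K' ⊕ ipad = 04 11 4e 17 f8 dc 99; K' ⊕ opad = 6e 7b 24 7d 92 b6 f3.
m1: inner = H(04 11 4e 17 f8 dc 99 33) = 1a; tag = H(6e 7b 24 7d 92 b6 f3 1a) = df
m2: inner = H(04 11 4e 17 f8 dc 99 bc) = a3; tag = H(6e 7b 24 7d 92 b6 f3 a3) = 68
m3: inner = H(04 11 4e 17 f8 dc 99 f1) = d8; tag = H(6e 7b 24 7d 92 b6 f3 d8) = 9d ← matches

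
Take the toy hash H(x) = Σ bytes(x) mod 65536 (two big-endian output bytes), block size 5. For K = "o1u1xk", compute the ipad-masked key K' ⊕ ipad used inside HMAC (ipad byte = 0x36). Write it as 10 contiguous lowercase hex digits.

341f363636

Key "o1u1xk" = 6f 31 75 31 78 6b is 6 bytes > B = 5, so hash it first: H(key) = 02 29, then zero-pad to 5 bytes: K' = 02 29 00 00 00.
XOR each byte with 0x36: 02⊕36=34, 29⊕36=1f, 00⊕36=36, 00⊕36=36, 00⊕36=36.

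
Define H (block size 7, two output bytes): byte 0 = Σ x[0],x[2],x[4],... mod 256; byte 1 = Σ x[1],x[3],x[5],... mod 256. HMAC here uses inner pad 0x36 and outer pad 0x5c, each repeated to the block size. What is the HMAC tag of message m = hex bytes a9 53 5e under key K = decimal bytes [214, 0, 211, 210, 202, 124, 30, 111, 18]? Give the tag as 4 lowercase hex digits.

1123

Key decimal bytes [214, 0, 211, 210, 202, 124, 30, 111, 18] = d6 00 d3 d2 ca 7c 1e 6f 12 is 9 bytes > B = 7, so hash it first: H(key) = a3 bd, then zero-pad to 7 bytes: K' = a3 bd 00 00 00 00 00.
K' ⊕ ipad = 95 8b 36 36 36 36 36.  K' ⊕ opad = ff e1 5c 5c 5c 5c 5c.
Inner input = (K'⊕ipad) ∥ m = 95 8b 36 36 36 36 36 ∥ a9 53 5e.
Inner hash: even-index sum = 394 mod 256 = 138; odd-index sum = 510 mod 256 = 254 → 8a fe.
Outer input = (K'⊕opad) ∥ inner = ff e1 5c 5c 5c 5c 5c ∥ 8a fe.
Outer hash (tag): even-index sum = 785 mod 256 = 17; odd-index sum = 547 mod 256 = 35 → 11 23.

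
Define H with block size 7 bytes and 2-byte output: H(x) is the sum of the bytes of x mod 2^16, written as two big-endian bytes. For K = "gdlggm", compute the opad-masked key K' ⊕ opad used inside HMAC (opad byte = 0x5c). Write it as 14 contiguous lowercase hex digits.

Key "gdlggm" = 67 64 6c 67 67 6d is 6 bytes ≤ B = 7; zero-pad to 7 bytes: K' = 67 64 6c 67 67 6d 00.
XOR each byte with 0x5c: 67⊕5c=3b, 64⊕5c=38, 6c⊕5c=30, 67⊕5c=3b, 67⊕5c=3b, 6d⊕5c=31, 00⊕5c=5c.

3b38303b3b315c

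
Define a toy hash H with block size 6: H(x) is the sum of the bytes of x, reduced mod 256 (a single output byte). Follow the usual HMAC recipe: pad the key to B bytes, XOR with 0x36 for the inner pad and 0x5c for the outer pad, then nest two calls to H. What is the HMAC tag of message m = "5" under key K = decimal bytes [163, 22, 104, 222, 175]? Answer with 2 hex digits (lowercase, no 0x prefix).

4d

Key decimal bytes [163, 22, 104, 222, 175] = a3 16 68 de af is 5 bytes ≤ B = 6; zero-pad to 6 bytes: K' = a3 16 68 de af 00.
K' ⊕ ipad = 95 20 5e e8 99 36.  K' ⊕ opad = ff 4a 34 82 f3 5c.
Inner input = (K'⊕ipad) ∥ m = 95 20 5e e8 99 36 ∥ 35.
Inner hash: sum = 149+32+94+232+153+54+53 = 767; mod 256 = 255 → ff.
Outer input = (K'⊕opad) ∥ inner = ff 4a 34 82 f3 5c ∥ ff.
Outer hash (tag): sum = 255+74+52+130+243+92+255 = 1101; mod 256 = 77 → 4d.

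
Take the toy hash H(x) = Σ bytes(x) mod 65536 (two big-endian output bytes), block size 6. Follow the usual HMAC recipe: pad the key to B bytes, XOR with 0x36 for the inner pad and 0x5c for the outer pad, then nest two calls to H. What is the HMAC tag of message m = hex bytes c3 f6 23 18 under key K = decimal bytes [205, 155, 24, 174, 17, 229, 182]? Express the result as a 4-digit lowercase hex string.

Key decimal bytes [205, 155, 24, 174, 17, 229, 182] = cd 9b 18 ae 11 e5 b6 is 7 bytes > B = 6, so hash it first: H(key) = 03 da, then zero-pad to 6 bytes: K' = 03 da 00 00 00 00.
K' ⊕ ipad = 35 ec 36 36 36 36.  K' ⊕ opad = 5f 86 5c 5c 5c 5c.
Inner input = (K'⊕ipad) ∥ m = 35 ec 36 36 36 36 ∥ c3 f6 23 18.
Inner hash: sum = 53+236+54+54+54+54+195+246+35+24 = 1005 → 03 ed.
Outer input = (K'⊕opad) ∥ inner = 5f 86 5c 5c 5c 5c ∥ 03 ed.
Outer hash (tag): sum = 95+134+92+92+92+92+3+237 = 837 → 03 45.

0345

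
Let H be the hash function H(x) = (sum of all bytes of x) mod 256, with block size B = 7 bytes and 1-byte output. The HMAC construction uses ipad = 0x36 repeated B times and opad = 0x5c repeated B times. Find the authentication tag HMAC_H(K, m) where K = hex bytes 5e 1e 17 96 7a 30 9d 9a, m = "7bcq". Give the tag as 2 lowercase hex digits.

6b

Key hex bytes 5e 1e 17 96 7a 30 9d 9a is 8 bytes > B = 7, so hash it first: H(key) = 0a, then zero-pad to 7 bytes: K' = 0a 00 00 00 00 00 00.
K' ⊕ ipad = 3c 36 36 36 36 36 36.  K' ⊕ opad = 56 5c 5c 5c 5c 5c 5c.
Inner input = (K'⊕ipad) ∥ m = 3c 36 36 36 36 36 36 ∥ 37 62 63 71.
Inner hash: sum = 60+54+54+54+54+54+54+55+98+99+113 = 749; mod 256 = 237 → ed.
Outer input = (K'⊕opad) ∥ inner = 56 5c 5c 5c 5c 5c 5c ∥ ed.
Outer hash (tag): sum = 86+92+92+92+92+92+92+237 = 875; mod 256 = 107 → 6b.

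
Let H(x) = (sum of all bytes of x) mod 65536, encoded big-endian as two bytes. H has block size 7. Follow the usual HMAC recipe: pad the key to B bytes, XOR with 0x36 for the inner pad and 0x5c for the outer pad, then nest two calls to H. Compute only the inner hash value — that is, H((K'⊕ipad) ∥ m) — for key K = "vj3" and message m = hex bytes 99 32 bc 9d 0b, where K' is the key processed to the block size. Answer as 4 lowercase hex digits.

03a8

Key "vj3" = 76 6a 33 is 3 bytes ≤ B = 7; zero-pad to 7 bytes: K' = 76 6a 33 00 00 00 00.
K' ⊕ ipad = 40 5c 05 36 36 36 36.
Inner input = 40 5c 05 36 36 36 36 ∥ 99 32 bc 9d 0b.
Inner hash: sum = 64+92+5+54+54+54+54+153+50+188+157+11 = 936 → 03 a8.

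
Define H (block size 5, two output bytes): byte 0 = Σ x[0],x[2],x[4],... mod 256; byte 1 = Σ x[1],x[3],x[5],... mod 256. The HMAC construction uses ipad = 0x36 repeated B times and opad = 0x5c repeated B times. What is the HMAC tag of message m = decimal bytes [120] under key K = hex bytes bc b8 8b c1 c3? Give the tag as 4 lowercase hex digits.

53bd

Key hex bytes bc b8 8b c1 c3 is exactly B = 5 bytes: K' = bc b8 8b c1 c3.
K' ⊕ ipad = 8a 8e bd f7 f5.  K' ⊕ opad = e0 e4 d7 9d 9f.
Inner input = (K'⊕ipad) ∥ m = 8a 8e bd f7 f5 ∥ 78.
Inner hash: even-index sum = 572 mod 256 = 60; odd-index sum = 509 mod 256 = 253 → 3c fd.
Outer input = (K'⊕opad) ∥ inner = e0 e4 d7 9d 9f ∥ 3c fd.
Outer hash (tag): even-index sum = 851 mod 256 = 83; odd-index sum = 445 mod 256 = 189 → 53 bd.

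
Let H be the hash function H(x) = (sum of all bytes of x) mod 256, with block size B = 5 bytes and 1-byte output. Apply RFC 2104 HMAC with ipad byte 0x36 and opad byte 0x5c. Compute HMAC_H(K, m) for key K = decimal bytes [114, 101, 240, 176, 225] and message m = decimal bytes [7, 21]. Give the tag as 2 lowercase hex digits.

Key decimal bytes [114, 101, 240, 176, 225] = 72 65 f0 b0 e1 is exactly B = 5 bytes: K' = 72 65 f0 b0 e1.
K' ⊕ ipad = 44 53 c6 86 d7.  K' ⊕ opad = 2e 39 ac ec bd.
Inner input = (K'⊕ipad) ∥ m = 44 53 c6 86 d7 ∥ 07 15.
Inner hash: sum = 68+83+198+134+215+7+21 = 726; mod 256 = 214 → d6.
Outer input = (K'⊕opad) ∥ inner = 2e 39 ac ec bd ∥ d6.
Outer hash (tag): sum = 46+57+172+236+189+214 = 914; mod 256 = 146 → 92.

92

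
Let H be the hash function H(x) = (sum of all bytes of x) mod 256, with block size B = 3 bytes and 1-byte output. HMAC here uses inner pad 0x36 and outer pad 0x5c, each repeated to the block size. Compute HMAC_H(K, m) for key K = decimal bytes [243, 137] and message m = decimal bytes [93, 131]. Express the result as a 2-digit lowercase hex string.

7a

Key decimal bytes [243, 137] = f3 89 is 2 bytes ≤ B = 3; zero-pad to 3 bytes: K' = f3 89 00.
K' ⊕ ipad = c5 bf 36.  K' ⊕ opad = af d5 5c.
Inner input = (K'⊕ipad) ∥ m = c5 bf 36 ∥ 5d 83.
Inner hash: sum = 197+191+54+93+131 = 666; mod 256 = 154 → 9a.
Outer input = (K'⊕opad) ∥ inner = af d5 5c ∥ 9a.
Outer hash (tag): sum = 175+213+92+154 = 634; mod 256 = 122 → 7a.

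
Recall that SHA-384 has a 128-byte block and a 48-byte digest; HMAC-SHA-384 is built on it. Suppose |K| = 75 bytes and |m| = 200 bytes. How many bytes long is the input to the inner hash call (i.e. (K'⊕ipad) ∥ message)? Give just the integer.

Key is 75 ≤ 128 bytes, zero-padded: |K'| = 128.
Inner input = (K'⊕ipad) ∥ m → 128 + 200 = 328 bytes.

328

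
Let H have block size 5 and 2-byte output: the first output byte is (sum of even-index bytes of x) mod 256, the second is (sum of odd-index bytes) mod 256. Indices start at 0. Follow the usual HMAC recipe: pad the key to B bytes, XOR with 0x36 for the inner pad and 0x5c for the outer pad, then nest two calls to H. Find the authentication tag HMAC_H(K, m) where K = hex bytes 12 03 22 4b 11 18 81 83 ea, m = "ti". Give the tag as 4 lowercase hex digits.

Key hex bytes 12 03 22 4b 11 18 81 83 ea is 9 bytes > B = 5, so hash it first: H(key) = b0 e9, then zero-pad to 5 bytes: K' = b0 e9 00 00 00.
K' ⊕ ipad = 86 df 36 36 36.  K' ⊕ opad = ec b5 5c 5c 5c.
Inner input = (K'⊕ipad) ∥ m = 86 df 36 36 36 ∥ 74 69.
Inner hash: even-index sum = 347 mod 256 = 91; odd-index sum = 393 mod 256 = 137 → 5b 89.
Outer input = (K'⊕opad) ∥ inner = ec b5 5c 5c 5c ∥ 5b 89.
Outer hash (tag): even-index sum = 557 mod 256 = 45; odd-index sum = 364 mod 256 = 108 → 2d 6c.

2d6c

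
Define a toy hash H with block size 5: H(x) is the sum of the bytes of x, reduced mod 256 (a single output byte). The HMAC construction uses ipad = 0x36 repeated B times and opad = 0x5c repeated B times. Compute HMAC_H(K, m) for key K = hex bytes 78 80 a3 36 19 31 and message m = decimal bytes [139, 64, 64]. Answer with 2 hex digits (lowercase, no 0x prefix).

Key hex bytes 78 80 a3 36 19 31 is 6 bytes > B = 5, so hash it first: H(key) = 1b, then zero-pad to 5 bytes: K' = 1b 00 00 00 00.
K' ⊕ ipad = 2d 36 36 36 36.  K' ⊕ opad = 47 5c 5c 5c 5c.
Inner input = (K'⊕ipad) ∥ m = 2d 36 36 36 36 ∥ 8b 40 40.
Inner hash: sum = 45+54+54+54+54+139+64+64 = 528; mod 256 = 16 → 10.
Outer input = (K'⊕opad) ∥ inner = 47 5c 5c 5c 5c ∥ 10.
Outer hash (tag): sum = 71+92+92+92+92+16 = 455; mod 256 = 199 → c7.

c7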